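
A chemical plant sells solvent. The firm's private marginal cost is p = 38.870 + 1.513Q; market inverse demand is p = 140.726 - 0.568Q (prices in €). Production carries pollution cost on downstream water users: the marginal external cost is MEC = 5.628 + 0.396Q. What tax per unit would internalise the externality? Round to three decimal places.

tax = €21.012 per unit

Social marginal cost = private MC + MEC = 44.498 + 1.909Q.
Set SMC = demand: 44.498 + 1.909Q = 140.726 - 0.568Q → Q* = 38.8486.
The Pigouvian tax equals MEC at Q*: 5.628 + 0.396×38.8486 = 21.0120.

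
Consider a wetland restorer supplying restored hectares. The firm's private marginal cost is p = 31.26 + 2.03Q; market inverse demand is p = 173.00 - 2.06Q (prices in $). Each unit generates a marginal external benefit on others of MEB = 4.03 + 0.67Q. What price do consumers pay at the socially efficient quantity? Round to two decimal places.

Social marginal cost = private MC − MEB = 27.23 + 1.36Q.
Set SMC = demand: 27.23 + 1.36Q = 173.00 - 2.06Q → Q* = 42.6228.
Consumer price on the demand curve at Q*: 173.00 − 2.06×42.6228 = 85.1970.

P = $85.20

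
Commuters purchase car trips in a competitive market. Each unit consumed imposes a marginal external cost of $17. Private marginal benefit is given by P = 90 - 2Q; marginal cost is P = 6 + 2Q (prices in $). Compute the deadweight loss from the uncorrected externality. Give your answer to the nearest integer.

Market equilibrium (private): 6 + 2Q = 90 - 2Q → Q_m = 21.0000.
Social marginal benefit = demand − MEC = 73 - 2Q.
Set SMB = MC: 73 - 2Q = 6 + 2Q → Q* = 16.7500.
Between Q* and Q_m the wedge MC − SMB runs linearly from 0 to MEC(Q_m), so the loss is a triangle.
DWL = ½ × 4.2500 × 17.0000 = 36.1250.

DWL = $36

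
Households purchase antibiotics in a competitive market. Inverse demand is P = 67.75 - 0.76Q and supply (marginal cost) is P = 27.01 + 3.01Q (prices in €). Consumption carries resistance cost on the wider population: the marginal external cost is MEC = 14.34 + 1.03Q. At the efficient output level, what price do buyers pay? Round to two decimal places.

P = €63.57

Social marginal benefit = demand − MEC = 53.41 - 1.79Q.
Set SMB = MC: 53.41 - 1.79Q = 27.01 + 3.01Q → Q* = 5.5000.
Consumer price on the demand curve at Q*: 67.75 − 0.76×5.5000 = 63.5700.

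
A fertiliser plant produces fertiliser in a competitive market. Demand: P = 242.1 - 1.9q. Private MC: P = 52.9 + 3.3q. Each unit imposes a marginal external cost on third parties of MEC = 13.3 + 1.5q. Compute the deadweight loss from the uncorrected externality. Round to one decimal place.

Market equilibrium (private): 52.9 + 3.3q = 242.1 - 1.9q → q_m = 36.3846.
Social marginal cost = private MC + MEC = 66.2 + 4.8q.
Set SMC = demand: 66.2 + 4.8q = 242.1 - 1.9q → q* = 26.2537.
The loss is the area between SMC and demand from q* to q_m; with linear curves that's a triangle of height MEC(q_m).
DWL = ½ × 10.1309 × 67.8769 = 343.8270.

DWL = 343.8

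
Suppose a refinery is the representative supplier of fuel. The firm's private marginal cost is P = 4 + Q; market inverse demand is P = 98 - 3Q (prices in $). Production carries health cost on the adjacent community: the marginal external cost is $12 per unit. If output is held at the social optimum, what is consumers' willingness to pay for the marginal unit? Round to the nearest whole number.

Social marginal cost = private MC + MEC = 16 + Q.
Set SMC = demand: 16 + Q = 98 - 3Q → Q* = 20.5000.
Consumer price on the demand curve at Q*: 98 − 3×20.5000 = 36.5000.

P = $37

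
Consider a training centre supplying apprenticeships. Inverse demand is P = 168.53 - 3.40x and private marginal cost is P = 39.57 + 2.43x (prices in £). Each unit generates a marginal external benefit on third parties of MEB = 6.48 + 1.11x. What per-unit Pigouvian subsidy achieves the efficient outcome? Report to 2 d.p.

Social marginal cost = private MC − MEB = 33.09 + 1.32x.
Set SMC = demand: 33.09 + 1.32x = 168.53 - 3.40x → x* = 28.6949.
The Pigouvian subsidy equals MEB at x*: 6.48 + 1.11×28.6949 = 38.3313.

subsidy = £38.33 per unit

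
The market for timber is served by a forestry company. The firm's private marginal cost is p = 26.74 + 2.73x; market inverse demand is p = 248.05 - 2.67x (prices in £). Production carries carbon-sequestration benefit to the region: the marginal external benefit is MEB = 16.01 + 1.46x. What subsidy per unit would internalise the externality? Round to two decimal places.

subsidy = £103.95 per unit

Social marginal cost = private MC − MEB = 10.73 + 1.27x.
Set SMC = demand: 10.73 + 1.27x = 248.05 - 2.67x → x* = 60.2335.
The Pigouvian subsidy equals MEB at x*: 16.01 + 1.46×60.2335 = 103.9509.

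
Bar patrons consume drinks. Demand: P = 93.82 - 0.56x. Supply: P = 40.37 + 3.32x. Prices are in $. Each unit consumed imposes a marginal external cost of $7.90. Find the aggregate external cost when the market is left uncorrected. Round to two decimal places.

$108.83

Market equilibrium (private): 40.37 + 3.32x = 93.82 - 0.56x → x_m = 13.7758.
Total external cost = MEC × x_m = 7.90 × 13.7758 = 108.8288.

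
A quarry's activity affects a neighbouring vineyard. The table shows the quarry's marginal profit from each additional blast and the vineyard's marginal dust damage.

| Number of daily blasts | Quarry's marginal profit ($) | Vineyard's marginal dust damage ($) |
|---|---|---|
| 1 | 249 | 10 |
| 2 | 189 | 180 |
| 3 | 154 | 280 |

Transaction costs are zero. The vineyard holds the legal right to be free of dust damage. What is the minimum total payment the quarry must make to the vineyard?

$190

Efficient level: marginal profit ≥ marginal dust damage through level 2, so k* = 2.
With the vineyard holding the right, the quarry must at least compensate total damage at k*: 10 + 180 = 190.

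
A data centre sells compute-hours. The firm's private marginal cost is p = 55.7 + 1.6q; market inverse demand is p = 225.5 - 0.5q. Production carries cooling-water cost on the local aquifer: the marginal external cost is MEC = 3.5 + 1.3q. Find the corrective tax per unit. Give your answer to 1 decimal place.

tax = 67.1 per unit

Social marginal cost = private MC + MEC = 59.2 + 2.9q.
Set SMC = demand: 59.2 + 2.9q = 225.5 - 0.5q → q* = 48.9118.
The Pigouvian tax equals MEC at q*: 3.5 + 1.3×48.9118 = 67.0853.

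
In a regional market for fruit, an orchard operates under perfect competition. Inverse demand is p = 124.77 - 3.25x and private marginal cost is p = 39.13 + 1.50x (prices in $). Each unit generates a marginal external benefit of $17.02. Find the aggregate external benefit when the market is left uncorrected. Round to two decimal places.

$306.86

Market equilibrium (private): 39.13 + 1.50x = 124.77 - 3.25x → x_m = 18.0295.
Total external benefit = MEB × x_m = 17.02 × 18.0295 = 306.8621.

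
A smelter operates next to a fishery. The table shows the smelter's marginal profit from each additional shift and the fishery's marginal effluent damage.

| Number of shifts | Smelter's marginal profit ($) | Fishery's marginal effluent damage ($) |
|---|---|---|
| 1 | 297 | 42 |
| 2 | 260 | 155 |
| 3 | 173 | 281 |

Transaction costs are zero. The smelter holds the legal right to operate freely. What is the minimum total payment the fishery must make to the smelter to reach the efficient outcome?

Left alone the smelter would choose level 3 (marginal profit stays positive).
Efficient level: k* = 2 (marginal profit ≥ marginal effluent damage through 2).
The fishery must at least cover the smelter's forgone profit from cutting 3→2: 173 = 173.

$173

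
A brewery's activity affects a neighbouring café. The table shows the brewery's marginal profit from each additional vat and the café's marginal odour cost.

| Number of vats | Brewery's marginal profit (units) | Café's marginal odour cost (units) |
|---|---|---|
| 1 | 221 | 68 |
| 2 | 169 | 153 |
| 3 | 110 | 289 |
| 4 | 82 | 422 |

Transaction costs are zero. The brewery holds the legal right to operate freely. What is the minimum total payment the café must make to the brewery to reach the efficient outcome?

Left alone the brewery would choose level 4 (marginal profit stays positive).
Efficient level: k* = 2 (marginal profit ≥ marginal odour cost through 2).
The café must at least cover the brewery's forgone profit from cutting 4→2: 110 + 82 = 192.

192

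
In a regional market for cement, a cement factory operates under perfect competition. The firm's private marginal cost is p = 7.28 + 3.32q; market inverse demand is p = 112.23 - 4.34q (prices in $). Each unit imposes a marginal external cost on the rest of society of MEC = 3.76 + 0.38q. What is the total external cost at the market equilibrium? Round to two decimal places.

$87.18

Market equilibrium (private): 7.28 + 3.32q = 112.23 - 4.34q → q_m = 13.7010.
Total external cost = ∫₀^{q_m} (3.76 + 0.38q) dq = 3.76×13.7010 + ½×0.38×13.7010² = 87.1821.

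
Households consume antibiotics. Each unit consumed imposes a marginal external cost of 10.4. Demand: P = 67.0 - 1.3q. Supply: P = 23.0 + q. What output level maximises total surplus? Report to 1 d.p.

Social marginal benefit = demand − MEC = 56.6 - 1.3q.
Set SMB = MC: 56.6 - 1.3q = 23.0 + q → q* = 14.6087.

q* = 14.6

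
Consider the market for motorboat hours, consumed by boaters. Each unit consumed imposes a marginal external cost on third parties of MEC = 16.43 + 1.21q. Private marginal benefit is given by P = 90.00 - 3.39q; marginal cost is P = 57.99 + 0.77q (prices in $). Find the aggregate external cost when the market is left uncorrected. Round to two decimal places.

$162.25

Market equilibrium (private): 57.99 + 0.77q = 90.00 - 3.39q → q_m = 7.6947.
Total external cost = ∫₀^{q_m} (16.43 + 1.21q) dq = 16.43×7.6947 + ½×1.21×7.6947² = 162.2450.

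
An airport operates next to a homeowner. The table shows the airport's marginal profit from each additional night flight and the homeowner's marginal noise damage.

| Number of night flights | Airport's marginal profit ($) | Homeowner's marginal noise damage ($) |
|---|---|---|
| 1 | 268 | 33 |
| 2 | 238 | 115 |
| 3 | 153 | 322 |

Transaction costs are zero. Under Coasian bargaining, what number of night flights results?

2

Bargaining reaches the level where marginal profit last exceeds marginal noise damage.
That holds through level 2 (238 ≥ 115) but not at 3 (153 < 322).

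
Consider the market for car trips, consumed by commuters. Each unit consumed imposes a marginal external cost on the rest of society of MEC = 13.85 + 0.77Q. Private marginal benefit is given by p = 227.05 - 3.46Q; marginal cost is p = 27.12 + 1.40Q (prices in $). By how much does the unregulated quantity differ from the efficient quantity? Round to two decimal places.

8.09 units

Market equilibrium (private): 27.12 + 1.40Q = 227.05 - 3.46Q → Q_m = 41.1379.
Social marginal benefit = demand − MEC = 213.20 - 4.23Q.
Set SMB = MC: 213.20 - 4.23Q = 27.12 + 1.40Q → Q* = 33.0515.
Gap = |41.1379 − 33.0515| = 8.0864.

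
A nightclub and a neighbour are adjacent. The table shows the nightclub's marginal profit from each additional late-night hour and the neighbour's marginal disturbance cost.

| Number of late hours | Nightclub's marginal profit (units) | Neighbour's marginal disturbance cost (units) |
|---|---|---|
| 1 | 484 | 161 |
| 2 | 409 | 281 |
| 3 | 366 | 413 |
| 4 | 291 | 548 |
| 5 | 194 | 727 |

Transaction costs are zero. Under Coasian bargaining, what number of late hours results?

2

Bargaining reaches the level where marginal profit last exceeds marginal disturbance cost.
That holds through level 2 (409 ≥ 281) but not at 3 (366 < 413).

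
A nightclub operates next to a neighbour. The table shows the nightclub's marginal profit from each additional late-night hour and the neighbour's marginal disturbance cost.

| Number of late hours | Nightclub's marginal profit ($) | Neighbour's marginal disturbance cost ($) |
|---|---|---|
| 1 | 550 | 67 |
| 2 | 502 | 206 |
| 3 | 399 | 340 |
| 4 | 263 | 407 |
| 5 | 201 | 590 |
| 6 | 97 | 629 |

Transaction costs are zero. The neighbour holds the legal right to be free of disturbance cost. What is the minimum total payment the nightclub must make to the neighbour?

Efficient level: marginal profit ≥ marginal disturbance cost through level 3, so k* = 3.
With the neighbour holding the right, the nightclub must at least compensate total damage at k*: 67 + 206 + 340 = 613.

$613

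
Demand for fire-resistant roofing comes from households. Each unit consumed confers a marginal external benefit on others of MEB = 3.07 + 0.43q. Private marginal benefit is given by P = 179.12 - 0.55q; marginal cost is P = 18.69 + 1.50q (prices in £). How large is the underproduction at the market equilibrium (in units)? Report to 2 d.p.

Market equilibrium (private): 18.69 + 1.50q = 179.12 - 0.55q → q_m = 78.2585.
Social marginal benefit = demand + MEB = 182.19 - 0.12q.
Set SMB = MC: 182.19 - 0.12q = 18.69 + 1.50q → q* = 100.9259.
Gap = |78.2585 − 100.9259| = 22.6674.

22.67 units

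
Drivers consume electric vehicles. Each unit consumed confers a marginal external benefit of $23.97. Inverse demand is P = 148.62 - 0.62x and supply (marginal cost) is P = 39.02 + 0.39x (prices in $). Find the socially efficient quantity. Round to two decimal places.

Social marginal benefit = demand + MEB = 172.59 - 0.62x.
Set SMB = MC: 172.59 - 0.62x = 39.02 + 0.39x → x* = 132.2475.

x* = 132.25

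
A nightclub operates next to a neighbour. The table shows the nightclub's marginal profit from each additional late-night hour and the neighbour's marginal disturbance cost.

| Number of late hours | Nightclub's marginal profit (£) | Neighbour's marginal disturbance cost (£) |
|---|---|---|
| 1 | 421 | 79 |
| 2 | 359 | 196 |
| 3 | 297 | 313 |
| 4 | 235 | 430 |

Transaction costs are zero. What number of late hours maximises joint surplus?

Bargaining reaches the level where marginal profit last exceeds marginal disturbance cost.
That holds through level 2 (359 ≥ 196) but not at 3 (297 < 313).

2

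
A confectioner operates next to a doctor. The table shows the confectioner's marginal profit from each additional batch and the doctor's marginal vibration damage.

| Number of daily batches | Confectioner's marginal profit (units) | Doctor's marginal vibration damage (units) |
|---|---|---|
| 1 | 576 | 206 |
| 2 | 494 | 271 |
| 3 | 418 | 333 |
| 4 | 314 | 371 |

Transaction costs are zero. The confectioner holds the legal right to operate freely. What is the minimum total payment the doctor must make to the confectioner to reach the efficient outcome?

Left alone the confectioner would choose level 4 (marginal profit stays positive).
Efficient level: k* = 3 (marginal profit ≥ marginal vibration damage through 3).
The doctor must at least cover the confectioner's forgone profit from cutting 4→3: 314 = 314.

314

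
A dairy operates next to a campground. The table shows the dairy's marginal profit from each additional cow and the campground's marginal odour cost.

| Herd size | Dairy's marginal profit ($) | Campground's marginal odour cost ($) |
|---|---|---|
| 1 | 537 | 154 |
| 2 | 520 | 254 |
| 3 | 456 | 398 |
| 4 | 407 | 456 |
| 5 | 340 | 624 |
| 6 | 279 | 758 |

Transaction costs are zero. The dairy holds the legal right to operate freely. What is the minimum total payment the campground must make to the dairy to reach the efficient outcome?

Left alone the dairy would choose level 6 (marginal profit stays positive).
Efficient level: k* = 3 (marginal profit ≥ marginal odour cost through 3).
The campground must at least cover the dairy's forgone profit from cutting 6→3: 407 + 340 + 279 = 1026.

$1026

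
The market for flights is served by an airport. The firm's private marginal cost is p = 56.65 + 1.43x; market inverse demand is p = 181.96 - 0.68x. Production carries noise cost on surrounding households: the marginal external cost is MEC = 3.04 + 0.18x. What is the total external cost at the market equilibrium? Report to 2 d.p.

497.97

Market equilibrium (private): 56.65 + 1.43x = 181.96 - 0.68x → x_m = 59.3886.
Total external cost = ∫₀^{x_m} (3.04 + 0.18x) dx = 3.04×59.3886 + ½×0.18×59.3886² = 497.9719.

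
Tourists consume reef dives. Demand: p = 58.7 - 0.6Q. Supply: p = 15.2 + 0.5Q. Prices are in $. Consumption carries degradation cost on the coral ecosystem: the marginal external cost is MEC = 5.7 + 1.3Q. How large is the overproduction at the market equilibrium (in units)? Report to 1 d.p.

23.8 units

Market equilibrium (private): 15.2 + 0.5Q = 58.7 - 0.6Q → Q_m = 39.5455.
Social marginal benefit = demand − MEC = 53.0 - 1.9Q.
Set SMB = MC: 53.0 - 1.9Q = 15.2 + 0.5Q → Q* = 15.7500.
Gap = |39.5455 − 15.7500| = 23.7955.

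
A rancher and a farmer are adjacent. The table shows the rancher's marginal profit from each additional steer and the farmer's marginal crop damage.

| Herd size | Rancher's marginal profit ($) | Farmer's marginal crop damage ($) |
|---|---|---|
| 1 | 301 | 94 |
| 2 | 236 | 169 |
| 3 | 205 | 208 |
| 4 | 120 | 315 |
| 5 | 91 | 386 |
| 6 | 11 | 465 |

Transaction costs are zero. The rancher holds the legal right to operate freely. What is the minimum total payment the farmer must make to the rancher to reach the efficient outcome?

Left alone the rancher would choose level 6 (marginal profit stays positive).
Efficient level: k* = 2 (marginal profit ≥ marginal crop damage through 2).
The farmer must at least cover the rancher's forgone profit from cutting 6→2: 205 + 120 + 91 + 11 = 427.

$427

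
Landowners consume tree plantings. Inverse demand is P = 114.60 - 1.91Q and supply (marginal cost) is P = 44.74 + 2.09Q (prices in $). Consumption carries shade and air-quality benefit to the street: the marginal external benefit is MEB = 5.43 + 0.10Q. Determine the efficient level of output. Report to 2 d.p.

Q* = 19.31

Social marginal benefit = demand + MEB = 120.03 - 1.81Q.
Set SMB = MC: 120.03 - 1.81Q = 44.74 + 2.09Q → Q* = 19.3051.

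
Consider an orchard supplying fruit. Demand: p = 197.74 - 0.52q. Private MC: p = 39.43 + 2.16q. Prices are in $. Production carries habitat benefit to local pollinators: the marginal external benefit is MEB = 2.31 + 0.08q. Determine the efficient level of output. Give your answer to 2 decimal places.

q* = 61.78

Social marginal cost = private MC − MEB = 37.12 + 2.08q.
Set SMC = demand: 37.12 + 2.08q = 197.74 - 0.52q → q* = 61.7769.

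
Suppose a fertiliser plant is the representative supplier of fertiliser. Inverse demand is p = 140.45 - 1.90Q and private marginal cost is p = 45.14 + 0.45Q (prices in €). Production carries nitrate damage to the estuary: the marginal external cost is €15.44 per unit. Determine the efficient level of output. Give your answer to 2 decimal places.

Social marginal cost = private MC + MEC = 60.58 + 0.45Q.
Set SMC = demand: 60.58 + 0.45Q = 140.45 - 1.90Q → Q* = 33.9872.

Q* = 33.99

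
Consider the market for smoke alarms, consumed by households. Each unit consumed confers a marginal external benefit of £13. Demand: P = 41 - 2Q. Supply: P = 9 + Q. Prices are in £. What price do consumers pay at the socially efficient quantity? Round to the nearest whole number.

P = £11

Social marginal benefit = demand + MEB = 54 - 2Q.
Set SMB = MC: 54 - 2Q = 9 + Q → Q* = 15.0000.
Consumer price on the demand curve at Q*: 41 − 2×15.0000 = 11.0000.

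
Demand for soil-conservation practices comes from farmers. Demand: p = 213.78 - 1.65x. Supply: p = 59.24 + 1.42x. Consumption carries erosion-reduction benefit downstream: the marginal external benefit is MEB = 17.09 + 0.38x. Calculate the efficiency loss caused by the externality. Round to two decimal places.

DWL = 243.83

Market equilibrium (private): 59.24 + 1.42x = 213.78 - 1.65x → x_m = 50.3388.
Social marginal benefit = demand + MEB = 230.87 - 1.27x.
Set SMB = MC: 230.87 - 1.27x = 59.24 + 1.42x → x* = 63.8030.
Between x* and x_m the wedge SMB − MC runs linearly from 0 to MEB(x_m), so the loss is a triangle.
DWL = ½ × 13.4642 × 36.2187 = 243.8279.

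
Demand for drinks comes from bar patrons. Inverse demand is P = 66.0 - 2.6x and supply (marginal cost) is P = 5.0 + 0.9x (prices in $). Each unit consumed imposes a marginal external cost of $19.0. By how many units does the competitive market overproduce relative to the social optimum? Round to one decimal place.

Market equilibrium (private): 5.0 + 0.9x = 66.0 - 2.6x → x_m = 17.4286.
Social marginal benefit = demand − MEC = 47.0 - 2.6x.
Set SMB = MC: 47.0 - 2.6x = 5.0 + 0.9x → x* = 12.0000.
Gap = |17.4286 − 12.0000| = 5.4286.

5.4 units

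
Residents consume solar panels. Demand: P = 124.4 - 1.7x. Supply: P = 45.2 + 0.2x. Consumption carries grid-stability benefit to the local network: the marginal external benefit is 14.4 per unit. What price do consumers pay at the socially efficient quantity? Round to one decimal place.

Social marginal benefit = demand + MEB = 138.8 - 1.7x.
Set SMB = MC: 138.8 - 1.7x = 45.2 + 0.2x → x* = 49.2632.
Consumer price on the demand curve at x*: 124.4 − 1.7×49.2632 = 40.6526.

P = 40.7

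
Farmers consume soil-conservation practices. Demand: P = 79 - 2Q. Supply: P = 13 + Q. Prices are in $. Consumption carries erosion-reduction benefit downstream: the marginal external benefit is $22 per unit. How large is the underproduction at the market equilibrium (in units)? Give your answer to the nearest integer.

7 units

Market equilibrium (private): 13 + Q = 79 - 2Q → Q_m = 22.0000.
Social marginal benefit = demand + MEB = 101 - 2Q.
Set SMB = MC: 101 - 2Q = 13 + Q → Q* = 29.3333.
Gap = |22.0000 − 29.3333| = 7.3333.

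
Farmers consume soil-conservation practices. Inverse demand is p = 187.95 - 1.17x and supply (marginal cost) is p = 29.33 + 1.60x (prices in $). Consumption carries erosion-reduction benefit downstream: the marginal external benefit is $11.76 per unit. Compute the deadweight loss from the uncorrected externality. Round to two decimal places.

Market equilibrium (private): 29.33 + 1.60x = 187.95 - 1.17x → x_m = 57.2635.
Social marginal benefit = demand + MEB = 199.71 - 1.17x.
Set SMB = MC: 199.71 - 1.17x = 29.33 + 1.60x → x* = 61.5090.
Between x* and x_m the wedge SMB − MC runs linearly from 0 to MEB(x_m), so the loss is a triangle.
DWL = ½ × 4.2455 × 11.7600 = 24.9635.

DWL = $24.96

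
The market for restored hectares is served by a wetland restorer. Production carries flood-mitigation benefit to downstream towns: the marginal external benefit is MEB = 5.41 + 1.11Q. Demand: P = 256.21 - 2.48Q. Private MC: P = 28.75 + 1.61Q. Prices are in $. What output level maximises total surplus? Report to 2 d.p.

Social marginal cost = private MC − MEB = 23.34 + 0.50Q.
Set SMC = demand: 23.34 + 0.50Q = 256.21 - 2.48Q → Q* = 78.1443.

Q* = 78.14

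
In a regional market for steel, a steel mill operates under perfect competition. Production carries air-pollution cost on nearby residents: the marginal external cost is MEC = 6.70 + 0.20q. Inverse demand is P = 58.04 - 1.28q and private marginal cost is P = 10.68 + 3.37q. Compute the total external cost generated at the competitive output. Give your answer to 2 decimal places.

78.61

Market equilibrium (private): 10.68 + 3.37q = 58.04 - 1.28q → q_m = 10.1849.
Total external cost = ∫₀^{q_m} (6.70 + 0.20q) dq = 6.70×10.1849 + ½×0.20×10.1849² = 78.6120.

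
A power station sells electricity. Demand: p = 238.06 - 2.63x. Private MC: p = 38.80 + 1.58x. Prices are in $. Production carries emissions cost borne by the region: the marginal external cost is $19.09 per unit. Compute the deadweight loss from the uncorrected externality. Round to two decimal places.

Market equilibrium (private): 38.80 + 1.58x = 238.06 - 2.63x → x_m = 47.3302.
Social marginal cost = private MC + MEC = 57.89 + 1.58x.
Set SMC = demand: 57.89 + 1.58x = 238.06 - 2.63x → x* = 42.7957.
The welfare-loss triangle has base |x_m − x*| and height MEC(x_m) (the vertical gap between SMC and demand is zero at x* and MEC at x_m).
DWL = ½ × 4.5345 × 19.0900 = 43.2818.

DWL = $43.28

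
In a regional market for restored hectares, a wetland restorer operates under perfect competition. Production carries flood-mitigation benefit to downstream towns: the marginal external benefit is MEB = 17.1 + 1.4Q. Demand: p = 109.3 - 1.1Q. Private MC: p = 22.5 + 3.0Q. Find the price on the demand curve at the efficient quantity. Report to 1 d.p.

P = 67.0

Social marginal cost = private MC − MEB = 5.4 + 1.6Q.
Set SMC = demand: 5.4 + 1.6Q = 109.3 - 1.1Q → Q* = 38.4815.
Consumer price on the demand curve at Q*: 109.3 − 1.1×38.4815 = 66.9704.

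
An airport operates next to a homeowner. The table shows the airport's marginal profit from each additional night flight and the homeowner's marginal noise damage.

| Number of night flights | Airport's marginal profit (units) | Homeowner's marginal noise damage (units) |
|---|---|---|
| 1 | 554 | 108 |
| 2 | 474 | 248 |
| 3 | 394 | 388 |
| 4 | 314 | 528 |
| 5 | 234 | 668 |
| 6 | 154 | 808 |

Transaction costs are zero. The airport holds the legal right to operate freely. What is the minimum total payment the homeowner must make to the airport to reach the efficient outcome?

Left alone the airport would choose level 6 (marginal profit stays positive).
Efficient level: k* = 3 (marginal profit ≥ marginal noise damage through 3).
The homeowner must at least cover the airport's forgone profit from cutting 6→3: 314 + 234 + 154 = 702.

702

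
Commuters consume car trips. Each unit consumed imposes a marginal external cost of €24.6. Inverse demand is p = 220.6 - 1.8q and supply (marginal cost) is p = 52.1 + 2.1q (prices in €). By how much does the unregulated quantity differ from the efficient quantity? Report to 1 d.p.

6.3 units

Market equilibrium (private): 52.1 + 2.1q = 220.6 - 1.8q → q_m = 43.2051.
Social marginal benefit = demand − MEC = 196.0 - 1.8q.
Set SMB = MC: 196.0 - 1.8q = 52.1 + 2.1q → q* = 36.8974.
Gap = |43.2051 − 36.8974| = 6.3077.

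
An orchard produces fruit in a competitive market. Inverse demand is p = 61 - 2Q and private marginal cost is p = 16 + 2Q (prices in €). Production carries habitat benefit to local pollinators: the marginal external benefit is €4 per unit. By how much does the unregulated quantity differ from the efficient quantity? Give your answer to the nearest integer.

1 units

Market equilibrium (private): 16 + 2Q = 61 - 2Q → Q_m = 11.2500.
Social marginal cost = private MC − MEB = 12 + 2Q.
Set SMC = demand: 12 + 2Q = 61 - 2Q → Q* = 12.2500.
Gap = |11.2500 − 12.2500| = 1.0000.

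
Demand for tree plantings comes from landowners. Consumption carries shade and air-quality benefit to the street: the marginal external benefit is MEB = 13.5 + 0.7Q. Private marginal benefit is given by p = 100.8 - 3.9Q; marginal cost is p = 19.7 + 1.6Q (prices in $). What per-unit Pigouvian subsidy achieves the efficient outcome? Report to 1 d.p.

Social marginal benefit = demand + MEB = 114.3 - 3.2Q.
Set SMB = MC: 114.3 - 3.2Q = 19.7 + 1.6Q → Q* = 19.7083.
The Pigouvian subsidy equals MEB at Q*: 13.5 + 0.7×19.7083 = 27.2958.

subsidy = $27.3 per unit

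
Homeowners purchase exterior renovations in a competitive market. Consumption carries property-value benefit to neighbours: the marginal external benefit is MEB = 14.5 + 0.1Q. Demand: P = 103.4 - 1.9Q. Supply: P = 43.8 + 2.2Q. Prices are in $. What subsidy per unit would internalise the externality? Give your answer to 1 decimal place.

Social marginal benefit = demand + MEB = 117.9 - 1.8Q.
Set SMB = MC: 117.9 - 1.8Q = 43.8 + 2.2Q → Q* = 18.5250.
The Pigouvian subsidy equals MEB at Q*: 14.5 + 0.1×18.5250 = 16.3525.

subsidy = $16.4 per unit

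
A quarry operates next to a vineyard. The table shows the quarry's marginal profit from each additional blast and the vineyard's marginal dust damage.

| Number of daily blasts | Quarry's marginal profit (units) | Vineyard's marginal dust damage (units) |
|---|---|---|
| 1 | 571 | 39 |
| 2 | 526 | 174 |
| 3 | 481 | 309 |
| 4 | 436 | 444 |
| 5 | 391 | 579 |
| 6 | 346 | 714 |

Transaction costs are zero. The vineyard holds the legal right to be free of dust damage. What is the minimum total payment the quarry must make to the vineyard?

522

Efficient level: marginal profit ≥ marginal dust damage through level 3, so k* = 3.
With the vineyard holding the right, the quarry must at least compensate total damage at k*: 39 + 174 + 309 = 522.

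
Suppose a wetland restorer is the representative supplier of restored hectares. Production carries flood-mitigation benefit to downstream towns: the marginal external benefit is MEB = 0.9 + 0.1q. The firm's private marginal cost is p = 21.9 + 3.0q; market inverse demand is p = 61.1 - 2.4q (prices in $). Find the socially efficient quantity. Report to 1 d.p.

Social marginal cost = private MC − MEB = 21.0 + 2.9q.
Set SMC = demand: 21.0 + 2.9q = 61.1 - 2.4q → q* = 7.5660.

q* = 7.6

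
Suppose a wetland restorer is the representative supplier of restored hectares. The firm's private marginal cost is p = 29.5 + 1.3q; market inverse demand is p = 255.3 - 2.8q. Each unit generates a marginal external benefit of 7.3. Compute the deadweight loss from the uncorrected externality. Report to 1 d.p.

DWL = 6.5

Market equilibrium (private): 29.5 + 1.3q = 255.3 - 2.8q → q_m = 55.0732.
Social marginal cost = private MC − MEB = 22.2 + 1.3q.
Set SMC = demand: 22.2 + 1.3q = 255.3 - 2.8q → q* = 56.8537.
Between q* and q_m the wedge demand − SMC runs linearly from 0 to MEB(q_m), so the loss is a triangle.
DWL = ½ × 1.7805 × 7.3000 = 6.4988.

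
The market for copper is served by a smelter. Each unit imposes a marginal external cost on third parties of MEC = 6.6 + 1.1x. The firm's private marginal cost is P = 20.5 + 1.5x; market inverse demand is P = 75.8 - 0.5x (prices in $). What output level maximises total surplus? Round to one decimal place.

x* = 15.7

Social marginal cost = private MC + MEC = 27.1 + 2.6x.
Set SMC = demand: 27.1 + 2.6x = 75.8 - 0.5x → x* = 15.7097.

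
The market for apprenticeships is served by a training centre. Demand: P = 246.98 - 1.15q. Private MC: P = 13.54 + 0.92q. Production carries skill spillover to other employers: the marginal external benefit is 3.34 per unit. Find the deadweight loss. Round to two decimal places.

DWL = 2.69

Market equilibrium (private): 13.54 + 0.92q = 246.98 - 1.15q → q_m = 112.7729.
Social marginal cost = private MC − MEB = 10.20 + 0.92q.
Set SMC = demand: 10.20 + 0.92q = 246.98 - 1.15q → q* = 114.3865.
The welfare-loss triangle has base |q_m − q*| and height MEB(q_m) (the vertical gap between SMC and demand is zero at q* and MEB at q_m).
DWL = ½ × 1.6136 × 3.3400 = 2.6947.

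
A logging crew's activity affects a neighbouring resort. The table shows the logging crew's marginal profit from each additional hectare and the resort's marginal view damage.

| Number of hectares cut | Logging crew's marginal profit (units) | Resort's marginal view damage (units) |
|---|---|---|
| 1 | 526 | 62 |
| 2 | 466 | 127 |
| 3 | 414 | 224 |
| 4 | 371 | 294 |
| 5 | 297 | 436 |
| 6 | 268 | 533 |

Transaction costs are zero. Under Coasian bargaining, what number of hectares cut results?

4

Bargaining reaches the level where marginal profit last exceeds marginal view damage.
That holds through level 4 (371 ≥ 294) but not at 5 (297 < 436).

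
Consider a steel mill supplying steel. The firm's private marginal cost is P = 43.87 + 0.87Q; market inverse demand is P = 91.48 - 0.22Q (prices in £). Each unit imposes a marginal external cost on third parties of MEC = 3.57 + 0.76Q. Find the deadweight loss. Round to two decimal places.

Market equilibrium (private): 43.87 + 0.87Q = 91.48 - 0.22Q → Q_m = 43.6789.
Social marginal cost = private MC + MEC = 47.44 + 1.63Q.
Set SMC = demand: 47.44 + 1.63Q = 91.48 - 0.22Q → Q* = 23.8054.
Height of the DWL triangle at Q_m is SMC(Q_m) − demand(Q_m) = MEC(Q_m) = 36.7660.
DWL = ½ × 19.8735 × 36.7660 = 365.3346.

DWL = £365.33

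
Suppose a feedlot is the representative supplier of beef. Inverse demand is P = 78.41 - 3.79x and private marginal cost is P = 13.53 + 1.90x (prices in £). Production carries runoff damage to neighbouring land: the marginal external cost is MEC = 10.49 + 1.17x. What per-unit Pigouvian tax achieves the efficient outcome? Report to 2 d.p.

tax = £19.77 per unit

Social marginal cost = private MC + MEC = 24.02 + 3.07x.
Set SMC = demand: 24.02 + 3.07x = 78.41 - 3.79x → x* = 7.9286.
The Pigouvian tax equals MEC at x*: 10.49 + 1.17×7.9286 = 19.7665.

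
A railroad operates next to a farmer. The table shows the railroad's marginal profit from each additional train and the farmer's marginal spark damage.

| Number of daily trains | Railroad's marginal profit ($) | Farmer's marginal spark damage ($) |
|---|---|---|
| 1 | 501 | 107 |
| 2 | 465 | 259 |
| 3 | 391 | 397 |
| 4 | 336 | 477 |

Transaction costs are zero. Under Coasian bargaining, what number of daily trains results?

Bargaining reaches the level where marginal profit last exceeds marginal spark damage.
That holds through level 2 (465 ≥ 259) but not at 3 (391 < 397).

2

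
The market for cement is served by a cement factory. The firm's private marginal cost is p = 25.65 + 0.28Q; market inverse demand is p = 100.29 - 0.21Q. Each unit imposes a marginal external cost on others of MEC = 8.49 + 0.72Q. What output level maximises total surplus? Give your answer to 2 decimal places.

Q* = 54.67

Social marginal cost = private MC + MEC = 34.14 + Q.
Set SMC = demand: 34.14 + Q = 100.29 - 0.21Q → Q* = 54.6694.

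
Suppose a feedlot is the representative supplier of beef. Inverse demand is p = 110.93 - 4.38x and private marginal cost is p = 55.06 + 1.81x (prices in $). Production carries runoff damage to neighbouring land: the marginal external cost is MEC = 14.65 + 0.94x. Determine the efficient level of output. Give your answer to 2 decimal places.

x* = 5.78

Social marginal cost = private MC + MEC = 69.71 + 2.75x.
Set SMC = demand: 69.71 + 2.75x = 110.93 - 4.38x → x* = 5.7812.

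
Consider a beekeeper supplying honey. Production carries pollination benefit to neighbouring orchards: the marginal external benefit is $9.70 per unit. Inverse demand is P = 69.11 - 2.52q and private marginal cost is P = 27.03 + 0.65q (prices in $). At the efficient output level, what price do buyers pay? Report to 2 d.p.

P = $27.95

Social marginal cost = private MC − MEB = 17.33 + 0.65q.
Set SMC = demand: 17.33 + 0.65q = 69.11 - 2.52q → q* = 16.3344.
Consumer price on the demand curve at q*: 69.11 − 2.52×16.3344 = 27.9473.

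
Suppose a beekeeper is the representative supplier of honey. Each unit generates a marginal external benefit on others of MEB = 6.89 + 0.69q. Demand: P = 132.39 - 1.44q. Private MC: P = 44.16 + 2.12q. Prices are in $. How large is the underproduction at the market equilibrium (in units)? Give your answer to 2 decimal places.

Market equilibrium (private): 44.16 + 2.12q = 132.39 - 1.44q → q_m = 24.7837.
Social marginal cost = private MC − MEB = 37.27 + 1.43q.
Set SMC = demand: 37.27 + 1.43q = 132.39 - 1.44q → q* = 33.1429.
Gap = |24.7837 − 33.1429| = 8.3592.

8.36 units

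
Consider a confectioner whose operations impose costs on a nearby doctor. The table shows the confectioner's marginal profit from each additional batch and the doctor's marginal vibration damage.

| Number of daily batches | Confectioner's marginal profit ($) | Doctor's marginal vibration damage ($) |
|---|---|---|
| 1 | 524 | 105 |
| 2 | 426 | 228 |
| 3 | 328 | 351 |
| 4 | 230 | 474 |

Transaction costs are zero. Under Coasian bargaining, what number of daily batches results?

2

Bargaining reaches the level where marginal profit last exceeds marginal vibration damage.
That holds through level 2 (426 ≥ 228) but not at 3 (328 < 351).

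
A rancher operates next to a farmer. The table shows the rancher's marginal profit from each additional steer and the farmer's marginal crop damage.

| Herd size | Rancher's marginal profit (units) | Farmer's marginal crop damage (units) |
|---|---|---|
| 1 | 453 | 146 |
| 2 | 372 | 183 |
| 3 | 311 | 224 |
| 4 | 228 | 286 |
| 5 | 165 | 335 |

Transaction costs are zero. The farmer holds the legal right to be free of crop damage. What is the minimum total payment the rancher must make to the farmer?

553

Efficient level: marginal profit ≥ marginal crop damage through level 3, so k* = 3.
With the farmer holding the right, the rancher must at least compensate total damage at k*: 146 + 183 + 224 = 553.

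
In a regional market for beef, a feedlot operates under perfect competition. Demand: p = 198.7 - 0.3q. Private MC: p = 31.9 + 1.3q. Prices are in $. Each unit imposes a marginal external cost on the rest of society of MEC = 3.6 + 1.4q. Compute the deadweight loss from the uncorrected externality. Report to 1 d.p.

Market equilibrium (private): 31.9 + 1.3q = 198.7 - 0.3q → q_m = 104.2500.
Social marginal cost = private MC + MEC = 35.5 + 2.7q.
Set SMC = demand: 35.5 + 2.7q = 198.7 - 0.3q → q* = 54.4000.
The loss is the area between SMC and demand from q* to q_m; with linear curves that's a triangle of height MEC(q_m).
DWL = ½ × 49.8500 × 149.5500 = 3727.5338.

DWL = $3727.5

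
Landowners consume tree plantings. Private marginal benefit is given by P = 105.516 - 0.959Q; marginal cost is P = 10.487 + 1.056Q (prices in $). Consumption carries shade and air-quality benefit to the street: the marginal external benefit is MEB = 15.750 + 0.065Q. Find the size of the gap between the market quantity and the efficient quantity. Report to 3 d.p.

Market equilibrium (private): 10.487 + 1.056Q = 105.516 - 0.959Q → Q_m = 47.1608.
Social marginal benefit = demand + MEB = 121.266 - 0.894Q.
Set SMB = MC: 121.266 - 0.894Q = 10.487 + 1.056Q → Q* = 56.8097.
Gap = |47.1608 − 56.8097| = 9.6489.

9.649 units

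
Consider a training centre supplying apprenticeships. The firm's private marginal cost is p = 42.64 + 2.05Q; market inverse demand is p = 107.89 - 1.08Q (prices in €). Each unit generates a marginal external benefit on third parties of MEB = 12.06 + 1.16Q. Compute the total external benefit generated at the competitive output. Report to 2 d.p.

Market equilibrium (private): 42.64 + 2.05Q = 107.89 - 1.08Q → Q_m = 20.8466.
Total external benefit = ∫₀^{Q_m} (12.06 + 1.16Q) dQ = 12.06×20.8466 + ½×1.16×20.8466² = 503.4668.

€503.47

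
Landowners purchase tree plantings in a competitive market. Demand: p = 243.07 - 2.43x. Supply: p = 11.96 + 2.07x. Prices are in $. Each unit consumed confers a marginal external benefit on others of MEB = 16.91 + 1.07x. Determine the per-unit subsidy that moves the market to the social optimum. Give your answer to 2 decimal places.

Social marginal benefit = demand + MEB = 259.98 - 1.36x.
Set SMB = MC: 259.98 - 1.36x = 11.96 + 2.07x → x* = 72.3090.
The Pigouvian subsidy equals MEB at x*: 16.91 + 1.07×72.3090 = 94.2806.

subsidy = $94.28 per unit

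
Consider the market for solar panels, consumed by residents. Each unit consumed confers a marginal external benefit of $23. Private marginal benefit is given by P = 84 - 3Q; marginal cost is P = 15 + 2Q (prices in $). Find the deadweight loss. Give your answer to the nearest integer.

Market equilibrium (private): 15 + 2Q = 84 - 3Q → Q_m = 13.8000.
Social marginal benefit = demand + MEB = 107 - 3Q.
Set SMB = MC: 107 - 3Q = 15 + 2Q → Q* = 18.4000.
The loss is the area between SMB and MC from Q* to Q_m; with linear curves that's a triangle of height MEB(Q_m).
DWL = ½ × 4.6000 × 23.0000 = 52.9000.

DWL = $53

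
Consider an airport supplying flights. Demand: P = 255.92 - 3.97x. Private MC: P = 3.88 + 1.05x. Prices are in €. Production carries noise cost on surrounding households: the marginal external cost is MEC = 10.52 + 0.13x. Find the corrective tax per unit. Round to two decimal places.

tax = €16.62 per unit

Social marginal cost = private MC + MEC = 14.40 + 1.18x.
Set SMC = demand: 14.40 + 1.18x = 255.92 - 3.97x → x* = 46.8971.
The Pigouvian tax equals MEC at x*: 10.52 + 0.13×46.8971 = 16.6166.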